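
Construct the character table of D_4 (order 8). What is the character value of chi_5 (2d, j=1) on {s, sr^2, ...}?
Conjugacy classes: {e} of size 1, {r^2} of size 1, {r^1, r^3} of size 2, {s, sr^2, ...} of size 2, {sr, sr^3, ...} of size 2.
Character table:
  irrep \ class              {e} (size 1)  {r^2} (size 1)  {r^1, r^3} (size 2)  {s, sr^2, ...} (size 2)  {sr, sr^3, ...} (size 2)
  chi_1 (triv)               1             1               1                    1                        1                       
  chi_2 (sign: r->1, s->-1)  1             1               1                    -1                       -1                      
  chi_3 (r->-1, s->1)        1             1               -1                   1                        -1                      
  chi_4 (r->-1, s->-1)       1             1               -1                   -1                       1                       
  chi_5 (2d, j=1)            2             -2              0                    0                        0                       

Spot check: chi_5 (2d, j=1) on {s, sr^2, ...} = 0.

Solution. D_4 has order 2*4 = 8 with 5 conjugacy classes, hence 5 irreducibles. Sum of squared dims 1 + 1 + 1 + 1 + 4 = 8 = |G|. Linear characters come from the abelianisation; the 2-dimensional irreps have character r^k -> 2*cos(2*pi*j*k/4), reflections -> 0.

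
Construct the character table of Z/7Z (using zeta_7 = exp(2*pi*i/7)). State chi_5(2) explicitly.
Character table of Z/7Z (irreps indexed chi_0,...,chi_6 with chi_k(m) = zeta_7^(k*m), zeta_7 = exp(2*pi*i/7)):
  irrep \ class  {0} (size 1)  {1} (size 1)    {2} (size 1)    {3} (size 1)    {4} (size 1)    {5} (size 1)    {6} (size 1)  
  chi_0          1             1               1               1               1               1               1             
  chi_1          1             exp(2*I*pi/7)   exp(4*I*pi/7)   exp(6*I*pi/7)   exp(-6*I*pi/7)  exp(-4*I*pi/7)  exp(-2*I*pi/7)
  chi_2          1             exp(4*I*pi/7)   exp(-6*I*pi/7)  exp(-2*I*pi/7)  exp(2*I*pi/7)   exp(6*I*pi/7)   exp(-4*I*pi/7)
  chi_3          1             exp(6*I*pi/7)   exp(-2*I*pi/7)  exp(4*I*pi/7)   exp(-4*I*pi/7)  exp(2*I*pi/7)   exp(-6*I*pi/7)
  chi_4          1             exp(-6*I*pi/7)  exp(2*I*pi/7)   exp(-4*I*pi/7)  exp(4*I*pi/7)   exp(-2*I*pi/7)  exp(6*I*pi/7) 
  chi_5          1             exp(-4*I*pi/7)  exp(6*I*pi/7)   exp(2*I*pi/7)   exp(-2*I*pi/7)  exp(-6*I*pi/7)  exp(4*I*pi/7) 
  chi_6          1             exp(-2*I*pi/7)  exp(-4*I*pi/7)  exp(-6*I*pi/7)  exp(6*I*pi/7)   exp(4*I*pi/7)   exp(2*I*pi/7) 

Spot check: chi_5(2) = zeta_7^(5*2) = zeta_7^10 = exp(6*I*pi/7).

Argument: Z/7Z is abelian, so all 7 irreducible complex representations are 1-dimensional. They are given by chi_k(m) = zeta_7^(k*m) for k = 0,...,6. Row orthogonality: sum_m chi_k(m) conj(chi_l(m)) = 7 * [k = l].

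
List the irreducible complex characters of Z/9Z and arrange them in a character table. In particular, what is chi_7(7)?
Character table of Z/9Z (irreps indexed chi_0,...,chi_8 with chi_k(m) = zeta_9^(k*m), zeta_9 = exp(2*pi*i/9)):
  irrep \ class  {0} (size 1)  {1} (size 1)    {2} (size 1)    {3} (size 1)    {4} (size 1)    {5} (size 1)    {6} (size 1)    {7} (size 1)    {8} (size 1)  
  chi_0          1             1               1               1               1               1               1               1               1             
  chi_1          1             exp(2*I*pi/9)   exp(4*I*pi/9)   exp(2*I*pi/3)   exp(8*I*pi/9)   exp(-8*I*pi/9)  exp(-2*I*pi/3)  exp(-4*I*pi/9)  exp(-2*I*pi/9)
  chi_2          1             exp(4*I*pi/9)   exp(8*I*pi/9)   exp(-2*I*pi/3)  exp(-2*I*pi/9)  exp(2*I*pi/9)   exp(2*I*pi/3)   exp(-8*I*pi/9)  exp(-4*I*pi/9)
  chi_3          1             exp(2*I*pi/3)   exp(-2*I*pi/3)  1               exp(2*I*pi/3)   exp(-2*I*pi/3)  1               exp(2*I*pi/3)   exp(-2*I*pi/3)
  chi_4          1             exp(8*I*pi/9)   exp(-2*I*pi/9)  exp(2*I*pi/3)   exp(-4*I*pi/9)  exp(4*I*pi/9)   exp(-2*I*pi/3)  exp(2*I*pi/9)   exp(-8*I*pi/9)
  chi_5          1             exp(-8*I*pi/9)  exp(2*I*pi/9)   exp(-2*I*pi/3)  exp(4*I*pi/9)   exp(-4*I*pi/9)  exp(2*I*pi/3)   exp(-2*I*pi/9)  exp(8*I*pi/9) 
  chi_6          1             exp(-2*I*pi/3)  exp(2*I*pi/3)   1               exp(-2*I*pi/3)  exp(2*I*pi/3)   1               exp(-2*I*pi/3)  exp(2*I*pi/3) 
  chi_7          1             exp(-4*I*pi/9)  exp(-8*I*pi/9)  exp(2*I*pi/3)   exp(2*I*pi/9)   exp(-2*I*pi/9)  exp(-2*I*pi/3)  exp(8*I*pi/9)   exp(4*I*pi/9) 
  chi_8          1             exp(-2*I*pi/9)  exp(-4*I*pi/9)  exp(-2*I*pi/3)  exp(-8*I*pi/9)  exp(8*I*pi/9)   exp(2*I*pi/3)   exp(4*I*pi/9)   exp(2*I*pi/9) 

Spot check: chi_7(7) = zeta_9^(7*7) = zeta_9^49 = exp(8*I*pi/9).

Details: Z/9Z is abelian, so all 9 irreducible complex representations are 1-dimensional. They are given by chi_k(m) = zeta_9^(k*m) for k = 0,...,8. Row orthogonality: sum_m chi_k(m) conj(chi_l(m)) = 9 * [k = l].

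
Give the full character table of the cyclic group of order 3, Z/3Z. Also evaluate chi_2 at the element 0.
Character table of Z/3Z (irreps indexed chi_0,...,chi_2 with chi_k(m) = zeta_3^(k*m), zeta_3 = exp(2*pi*i/3)):
  irrep \ class  {0} (size 1)  {1} (size 1)    {2} (size 1)  
  chi_0          1             1               1             
  chi_1          1             exp(2*I*pi/3)   exp(-2*I*pi/3)
  chi_2          1             exp(-2*I*pi/3)  exp(2*I*pi/3) 

Spot check: chi_2(0) = zeta_3^(2*0) = zeta_3^0 = 1.

Why: Z/3Z is abelian, so all 3 irreducible complex representations are 1-dimensional. They are given by chi_k(m) = zeta_3^(k*m) for k = 0,...,2. Row orthogonality: sum_m chi_k(m) conj(chi_l(m)) = 3 * [k = l].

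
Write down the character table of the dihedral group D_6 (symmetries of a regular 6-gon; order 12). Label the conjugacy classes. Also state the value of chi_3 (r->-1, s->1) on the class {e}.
Conjugacy classes: {e} of size 1, {r^3} of size 1, {r^1, r^5} of size 2, {r^2, r^4} of size 2, {s, sr^2, ...} of size 3, {sr, sr^3, ...} of size 3.
Character table:
  irrep \ class              {e} (size 1)  {r^3} (size 1)  {r^1, r^5} (size 2)  {r^2, r^4} (size 2)  {s, sr^2, ...} (size 3)  {sr, sr^3, ...} (size 3)
  chi_1 (triv)               1             1               1                    1                    1                        1                       
  chi_2 (sign: r->1, s->-1)  1             1               1                    1                    -1                       -1                      
  chi_3 (r->-1, s->1)        1             -1              -1                   1                    1                        -1                      
  chi_4 (r->-1, s->-1)       1             -1              -1                   1                    -1                       1                       
  chi_5 (2d, j=1)            2             -2              1                    -1                   0                        0                       
  chi_6 (2d, j=2)            2             2               -1                   -1                   0                        0                       

Spot check: chi_3 (r->-1, s->1) on {e} = 1.

Explanation: D_6 has order 2*6 = 12 with 6 conjugacy classes, hence 6 irreducibles. Sum of squared dims 1 + 1 + 1 + 1 + 4 + 4 = 12 = |G|. Linear characters come from the abelianisation; the 2-dimensional irreps have character r^k -> 2*cos(2*pi*j*k/6), reflections -> 0.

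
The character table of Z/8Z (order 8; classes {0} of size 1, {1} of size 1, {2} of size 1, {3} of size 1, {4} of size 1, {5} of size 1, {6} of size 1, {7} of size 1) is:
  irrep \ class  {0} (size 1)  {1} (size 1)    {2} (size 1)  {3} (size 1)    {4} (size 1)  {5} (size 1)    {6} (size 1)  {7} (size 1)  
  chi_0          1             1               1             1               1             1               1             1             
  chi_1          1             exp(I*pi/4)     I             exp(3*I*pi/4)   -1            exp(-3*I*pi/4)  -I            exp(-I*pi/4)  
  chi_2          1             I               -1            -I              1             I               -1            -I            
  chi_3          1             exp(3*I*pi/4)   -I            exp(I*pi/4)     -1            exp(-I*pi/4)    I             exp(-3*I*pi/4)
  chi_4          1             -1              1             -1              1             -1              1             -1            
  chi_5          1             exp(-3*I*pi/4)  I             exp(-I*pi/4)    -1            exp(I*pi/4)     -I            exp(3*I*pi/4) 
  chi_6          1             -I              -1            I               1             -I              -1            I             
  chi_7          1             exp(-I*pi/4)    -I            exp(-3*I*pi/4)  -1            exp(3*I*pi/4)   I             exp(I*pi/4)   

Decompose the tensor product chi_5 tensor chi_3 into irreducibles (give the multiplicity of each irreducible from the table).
chi_5 tensor chi_3 = chi_0 (all other irreducibles have multiplicity 0).

Justification: The character of a tensor product is the pointwise product (chi_5 * chi_3)(C) = chi_5(C) * chi_3(C):
  {0}: (1)*(1), {1}: (exp(-3*I*pi/4))*(exp(3*I*pi/4)), {2}: (I)*(-I), {3}: (exp(-I*pi/4))*(exp(I*pi/4)), {4}: (-1)*(-1), {5}: (exp(I*pi/4))*(exp(-I*pi/4)), {6}: (-I)*(I), {7}: (exp(3*I*pi/4))*(exp(-3*I*pi/4))
so (chi_5 * chi_3) takes values
  {0} -> 1, {1} -> 1, {2} -> 1, {3} -> 1, {4} -> 1, {5} -> 1, {6} -> 1, {7} -> 1.
Now take the inner product of this character with each irreducible chi from the table, <chi_5*chi_3, chi> = (1/8) sum_C |C| (chi_5*chi_3)(C) conj(chi(C)):
  <chi_5*chi_3, chi_0> = (1/8)[1*(1)*conj(1) + 1*(1)*conj(1) + 1*(1)*conj(1) + 1*(1)*conj(1) + 1*(1)*conj(1) + 1*(1)*conj(1) + 1*(1)*conj(1) + 1*(1)*conj(1)]
      = (1/8)[(1) + (1) + (1) + (1) + (1) + (1) + (1) + (1)] = 8/8 = 1
  <chi_5*chi_3, chi_1> = (1/8)[1*(1)*conj(1) + 1*(1)*conj(exp(I*pi/4)) + 1*(1)*conj(I) + 1*(1)*conj(exp(3*I*pi/4)) + 1*(1)*conj(-1) + 1*(1)*conj(exp(-3*I*pi/4)) + 1*(1)*conj(-I) + 1*(1)*conj(exp(-I*pi/4))]
      = (1/8)[(1) + (exp(-I*pi/4)) + (-I) + (exp(-3*I*pi/4)) + (-1) + (exp(3*I*pi/4)) + (I) + (exp(I*pi/4))] = 0/8 = 0
  <chi_5*chi_3, chi_2> = (1/8)[1*(1)*conj(1) + 1*(1)*conj(I) + 1*(1)*conj(-1) + 1*(1)*conj(-I) + 1*(1)*conj(1) + 1*(1)*conj(I) + 1*(1)*conj(-1) + 1*(1)*conj(-I)]
      = (1/8)[(1) + (-I) + (-1) + (I) + (1) + (-I) + (-1) + (I)] = 0/8 = 0
  <chi_5*chi_3, chi_3> = (1/8)[1*(1)*conj(1) + 1*(1)*conj(exp(3*I*pi/4)) + 1*(1)*conj(-I) + 1*(1)*conj(exp(I*pi/4)) + 1*(1)*conj(-1) + 1*(1)*conj(exp(-I*pi/4)) + 1*(1)*conj(I) + 1*(1)*conj(exp(-3*I*pi/4))]
      = (1/8)[(1) + (exp(-3*I*pi/4)) + (I) + (exp(-I*pi/4)) + (-1) + (exp(I*pi/4)) + (-I) + (exp(3*I*pi/4))] = 0/8 = 0
  <chi_5*chi_3, chi_4> = (1/8)[1*(1)*conj(1) + 1*(1)*conj(-1) + 1*(1)*conj(1) + 1*(1)*conj(-1) + 1*(1)*conj(1) + 1*(1)*conj(-1) + 1*(1)*conj(1) + 1*(1)*conj(-1)]
      = (1/8)[(1) + (-1) + (1) + (-1) + (1) + (-1) + (1) + (-1)] = 0/8 = 0
  <chi_5*chi_3, chi_5> = (1/8)[1*(1)*conj(1) + 1*(1)*conj(exp(-3*I*pi/4)) + 1*(1)*conj(I) + 1*(1)*conj(exp(-I*pi/4)) + 1*(1)*conj(-1) + 1*(1)*conj(exp(I*pi/4)) + 1*(1)*conj(-I) + 1*(1)*conj(exp(3*I*pi/4))]
      = (1/8)[(1) + (exp(3*I*pi/4)) + (-I) + (exp(I*pi/4)) + (-1) + (exp(-I*pi/4)) + (I) + (exp(-3*I*pi/4))] = 0/8 = 0
  <chi_5*chi_3, chi_6> = (1/8)[1*(1)*conj(1) + 1*(1)*conj(-I) + 1*(1)*conj(-1) + 1*(1)*conj(I) + 1*(1)*conj(1) + 1*(1)*conj(-I) + 1*(1)*conj(-1) + 1*(1)*conj(I)]
      = (1/8)[(1) + (I) + (-1) + (-I) + (1) + (I) + (-1) + (-I)] = 0/8 = 0
  <chi_5*chi_3, chi_7> = (1/8)[1*(1)*conj(1) + 1*(1)*conj(exp(-I*pi/4)) + 1*(1)*conj(-I) + 1*(1)*conj(exp(-3*I*pi/4)) + 1*(1)*conj(-1) + 1*(1)*conj(exp(3*I*pi/4)) + 1*(1)*conj(I) + 1*(1)*conj(exp(I*pi/4))]
      = (1/8)[(1) + (exp(I*pi/4)) + (I) + (exp(3*I*pi/4)) + (-1) + (exp(-3*I*pi/4)) + (-I) + (exp(-I*pi/4))] = 0/8 = 0
(Exp terms are combined using exp(i*s)*conj(exp(i*t)) = exp(i*(s-t)), and sums of them are collapsed using the identity that for every m > 1 the m distinct m-th roots of unity sum to 0, e.g. 1 + exp(2*I*pi/3) + exp(-2*I*pi/3) = 0.)
Hence the multiplicities are chi_0: 1. Dimension check: dim(chi_5)*dim(chi_3) = 1*1 = 1 and sum (mult * dim) = 1*1 = 1.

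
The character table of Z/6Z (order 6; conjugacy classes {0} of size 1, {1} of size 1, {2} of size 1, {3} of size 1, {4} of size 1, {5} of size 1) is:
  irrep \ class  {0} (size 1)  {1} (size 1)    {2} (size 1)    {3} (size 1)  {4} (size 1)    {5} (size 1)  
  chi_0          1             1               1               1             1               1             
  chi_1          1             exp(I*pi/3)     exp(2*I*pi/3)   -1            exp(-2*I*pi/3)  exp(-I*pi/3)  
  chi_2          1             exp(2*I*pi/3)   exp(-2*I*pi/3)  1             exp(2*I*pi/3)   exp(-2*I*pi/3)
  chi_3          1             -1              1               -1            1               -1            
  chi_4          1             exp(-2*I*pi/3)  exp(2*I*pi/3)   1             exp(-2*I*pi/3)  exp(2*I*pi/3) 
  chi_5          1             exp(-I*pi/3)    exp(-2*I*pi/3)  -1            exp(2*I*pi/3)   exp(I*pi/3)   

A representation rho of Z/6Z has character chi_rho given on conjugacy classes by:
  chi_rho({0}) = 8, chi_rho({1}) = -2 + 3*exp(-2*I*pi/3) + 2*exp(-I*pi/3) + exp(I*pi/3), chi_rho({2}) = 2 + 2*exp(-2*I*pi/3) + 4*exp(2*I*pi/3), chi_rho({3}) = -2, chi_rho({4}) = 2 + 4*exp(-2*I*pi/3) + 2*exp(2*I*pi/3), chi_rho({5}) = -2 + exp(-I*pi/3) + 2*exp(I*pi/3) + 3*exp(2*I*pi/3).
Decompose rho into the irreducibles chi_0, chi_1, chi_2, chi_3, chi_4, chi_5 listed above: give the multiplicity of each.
Multiplicities: chi_0: 0, chi_1: 1, chi_2: 0, chi_3: 2, chi_4: 3, chi_5: 2.

Explanation: Use <chi_rho, chi> = (1/|G|) sum_C |C| * chi_rho(C) * conj(chi(C)) with |G| = 6 for each irreducible chi in the table:
  <chi_rho, chi_0> = (1/6)[1*(8)*conj(1) + 1*(-2 + 3*exp(-2*I*pi/3) + 2*exp(-I*pi/3) + exp(I*pi/3))*conj(1) + 1*(2 + 2*exp(-2*I*pi/3) + 4*exp(2*I*pi/3))*conj(1) + 1*(-2)*conj(1) + 1*(2 + 4*exp(-2*I*pi/3) + 2*exp(2*I*pi/3))*conj(1) + 1*(-2 + exp(-I*pi/3) + 2*exp(I*pi/3) + 3*exp(2*I*pi/3))*conj(1)]
      = (1/6)[(8) + (-2 + 3*exp(-2*I*pi/3) + 2*exp(-I*pi/3) + exp(I*pi/3)) + (2 + 2*exp(-2*I*pi/3) + 4*exp(2*I*pi/3)) + (-2) + (2 + 4*exp(-2*I*pi/3) + 2*exp(2*I*pi/3)) + (-2 + exp(-I*pi/3) + 2*exp(I*pi/3) + 3*exp(2*I*pi/3))] = 0/6 = 0
  <chi_rho, chi_1> = (1/6)[1*(8)*conj(1) + 1*(-2 + 3*exp(-2*I*pi/3) + 2*exp(-I*pi/3) + exp(I*pi/3))*conj(exp(I*pi/3)) + 1*(2 + 2*exp(-2*I*pi/3) + 4*exp(2*I*pi/3))*conj(exp(2*I*pi/3)) + 1*(-2)*conj(-1) + 1*(2 + 4*exp(-2*I*pi/3) + 2*exp(2*I*pi/3))*conj(exp(-2*I*pi/3)) + 1*(-2 + exp(-I*pi/3) + 2*exp(I*pi/3) + 3*exp(2*I*pi/3))*conj(exp(-I*pi/3))]
      = (1/6)[(8) + (-4) + (2) + (2) + (2) + (-4)] = 6/6 = 1
  <chi_rho, chi_2> = (1/6)[1*(8)*conj(1) + 1*(-2 + 3*exp(-2*I*pi/3) + 2*exp(-I*pi/3) + exp(I*pi/3))*conj(exp(2*I*pi/3)) + 1*(2 + 2*exp(-2*I*pi/3) + 4*exp(2*I*pi/3))*conj(exp(-2*I*pi/3)) + 1*(-2)*conj(1) + 1*(2 + 4*exp(-2*I*pi/3) + 2*exp(2*I*pi/3))*conj(exp(2*I*pi/3)) + 1*(-2 + exp(-I*pi/3) + 2*exp(I*pi/3) + 3*exp(2*I*pi/3))*conj(exp(-2*I*pi/3))]
      = (1/6)[(8) + (-2 + exp(-I*pi/3) - 2*exp(-2*I*pi/3) + 3*exp(2*I*pi/3)) + (2 + 4*exp(-2*I*pi/3) + 2*exp(2*I*pi/3)) + (-2) + (2 + 2*exp(-2*I*pi/3) + 4*exp(2*I*pi/3)) + (-2 + 3*exp(-2*I*pi/3) - 2*exp(2*I*pi/3) + exp(I*pi/3))] = 0/6 = 0
  <chi_rho, chi_3> = (1/6)[1*(8)*conj(1) + 1*(-2 + 3*exp(-2*I*pi/3) + 2*exp(-I*pi/3) + exp(I*pi/3))*conj(-1) + 1*(2 + 2*exp(-2*I*pi/3) + 4*exp(2*I*pi/3))*conj(1) + 1*(-2)*conj(-1) + 1*(2 + 4*exp(-2*I*pi/3) + 2*exp(2*I*pi/3))*conj(1) + 1*(-2 + exp(-I*pi/3) + 2*exp(I*pi/3) + 3*exp(2*I*pi/3))*conj(-1)]
      = (1/6)[(8) + (2 - exp(I*pi/3) - 2*exp(-I*pi/3) - 3*exp(-2*I*pi/3)) + (2 + 2*exp(-2*I*pi/3) + 4*exp(2*I*pi/3)) + (2) + (2 + 4*exp(-2*I*pi/3) + 2*exp(2*I*pi/3)) + (2 - 3*exp(2*I*pi/3) - 2*exp(I*pi/3) - exp(-I*pi/3))] = 12/6 = 2
  <chi_rho, chi_4> = (1/6)[1*(8)*conj(1) + 1*(-2 + 3*exp(-2*I*pi/3) + 2*exp(-I*pi/3) + exp(I*pi/3))*conj(exp(-2*I*pi/3)) + 1*(2 + 2*exp(-2*I*pi/3) + 4*exp(2*I*pi/3))*conj(exp(2*I*pi/3)) + 1*(-2)*conj(1) + 1*(2 + 4*exp(-2*I*pi/3) + 2*exp(2*I*pi/3))*conj(exp(-2*I*pi/3)) + 1*(-2 + exp(-I*pi/3) + 2*exp(I*pi/3) + 3*exp(2*I*pi/3))*conj(exp(2*I*pi/3))]
      = (1/6)[(8) + (4) + (2) + (-2) + (2) + (4)] = 18/6 = 3
  <chi_rho, chi_5> = (1/6)[1*(8)*conj(1) + 1*(-2 + 3*exp(-2*I*pi/3) + 2*exp(-I*pi/3) + exp(I*pi/3))*conj(exp(-I*pi/3)) + 1*(2 + 2*exp(-2*I*pi/3) + 4*exp(2*I*pi/3))*conj(exp(-2*I*pi/3)) + 1*(-2)*conj(-1) + 1*(2 + 4*exp(-2*I*pi/3) + 2*exp(2*I*pi/3))*conj(exp(2*I*pi/3)) + 1*(-2 + exp(-I*pi/3) + 2*exp(I*pi/3) + 3*exp(2*I*pi/3))*conj(exp(I*pi/3))]
      = (1/6)[(8) + (2 + 3*exp(-I*pi/3) - 2*exp(I*pi/3) + exp(2*I*pi/3)) + (2 + 4*exp(-2*I*pi/3) + 2*exp(2*I*pi/3)) + (2) + (2 + 2*exp(-2*I*pi/3) + 4*exp(2*I*pi/3)) + (2 + exp(-2*I*pi/3) - 2*exp(-I*pi/3) + 3*exp(I*pi/3))] = 12/6 = 2
(Exp terms are combined using exp(i*s)*conj(exp(i*t)) = exp(i*(s-t)), and sums of them are collapsed using the identity that for every m > 1 the m distinct m-th roots of unity sum to 0, e.g. 1 + exp(2*I*pi/3) + exp(-2*I*pi/3) = 0.)
Dimension check: dim(rho) = sum (mult * dim) = 0*1 + 1*1 + 0*1 + 2*1 + 3*1 + 2*1 = 8 = chi_rho(e) = 8.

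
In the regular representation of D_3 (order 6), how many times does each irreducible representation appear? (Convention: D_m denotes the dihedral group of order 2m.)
Each irreducible V_i of dimension d_i appears with multiplicity d_i, i.e. rho_reg = (direct sum over all irreducibles V_i) d_i V_i. The irreducible dimensions for D_3 are 1, 1, 2: 2 irreducibles of dimension 1, each with multiplicity 1; 1 irreducible of dimension 2, with multiplicity 2. Total dimension 2*1*1 + 1*2*2 = 6 = |G|.

Proof sketch: General theorem: in the regular representation of a finite group G, each irreducible appears with multiplicity equal to its dimension. Check: dim(rho_reg) = sum d_i^2 = 1 + 1 + 4 = 6 = |G|.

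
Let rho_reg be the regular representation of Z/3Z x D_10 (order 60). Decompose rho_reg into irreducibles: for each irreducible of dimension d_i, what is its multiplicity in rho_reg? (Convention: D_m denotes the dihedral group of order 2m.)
Each irreducible V_i of dimension d_i appears with multiplicity d_i, i.e. rho_reg = (direct sum over all irreducibles V_i) d_i V_i. The irreducible dimensions for Z/3Z x D_10 are 1, 1, 1, 1, 1, 1, 1, 1, 1, 1, 1, 1, 2, 2, 2, 2, 2, 2, 2, 2, 2, 2, 2, 2: 12 irreducibles of dimension 1, each with multiplicity 1; 12 irreducibles of dimension 2, each with multiplicity 2. Total dimension 12*1*1 + 12*2*2 = 60 = |G|.

Derivation: General theorem: in the regular representation of a finite group G, each irreducible appears with multiplicity equal to its dimension. Check: dim(rho_reg) = sum d_i^2 = 1 + 1 + 1 + 1 + 1 + 1 + 1 + 1 + 1 + 1 + 1 + 1 + 4 + 4 + 4 + 4 + 4 + 4 + 4 + 4 + 4 + 4 + 4 + 4 = 60 = |G|.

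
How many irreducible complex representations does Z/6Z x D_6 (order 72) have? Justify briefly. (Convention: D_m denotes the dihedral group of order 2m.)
36

The number of irreducible complex representations of a finite group equals its number of conjugacy classes. For a direct product, #classes(G x H) = #classes(G) * #classes(H). Z/6Z has 6 classes (abelian), D_6 has 6 classes, so 6 * 6 = 36, so Z/6Z x D_6 (order 72) has exactly 36 irreducible complex representations.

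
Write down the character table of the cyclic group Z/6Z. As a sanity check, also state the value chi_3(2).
Character table of Z/6Z (irreps indexed chi_0,...,chi_5 with chi_k(m) = zeta_6^(k*m), zeta_6 = exp(2*pi*i/6)):
  irrep \ class  {0} (size 1)  {1} (size 1)    {2} (size 1)    {3} (size 1)  {4} (size 1)    {5} (size 1)  
  chi_0          1             1               1               1             1               1             
  chi_1          1             exp(I*pi/3)     exp(2*I*pi/3)   -1            exp(-2*I*pi/3)  exp(-I*pi/3)  
  chi_2          1             exp(2*I*pi/3)   exp(-2*I*pi/3)  1             exp(2*I*pi/3)   exp(-2*I*pi/3)
  chi_3          1             -1              1               -1            1               -1            
  chi_4          1             exp(-2*I*pi/3)  exp(2*I*pi/3)   1             exp(-2*I*pi/3)  exp(2*I*pi/3) 
  chi_5          1             exp(-I*pi/3)    exp(-2*I*pi/3)  -1            exp(2*I*pi/3)   exp(I*pi/3)   

Spot check: chi_3(2) = zeta_6^(3*2) = zeta_6^6 = 1.

Z/6Z is abelian, so all 6 irreducible complex representations are 1-dimensional. They are given by chi_k(m) = zeta_6^(k*m) for k = 0,...,5. Row orthogonality: sum_m chi_k(m) conj(chi_l(m)) = 6 * [k = l].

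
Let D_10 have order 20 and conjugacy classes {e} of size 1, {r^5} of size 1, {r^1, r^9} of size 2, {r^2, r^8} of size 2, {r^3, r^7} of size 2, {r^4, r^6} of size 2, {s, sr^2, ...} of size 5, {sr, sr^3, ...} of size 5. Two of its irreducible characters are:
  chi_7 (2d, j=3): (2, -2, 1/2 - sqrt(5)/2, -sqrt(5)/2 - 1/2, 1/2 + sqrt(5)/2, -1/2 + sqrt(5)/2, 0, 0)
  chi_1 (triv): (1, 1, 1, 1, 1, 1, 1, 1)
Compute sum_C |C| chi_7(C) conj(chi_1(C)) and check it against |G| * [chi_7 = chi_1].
Sum = 0; so <chi_7, chi_1> = 0 (distinct irreducibles are orthogonal).

Compute term by term over conjugacy classes (|C| * chi_7(C) * conj(chi_1(C))):
  1*(2)*conj(1) + 1*(-2)*conj(1) + 2*(1/2 - sqrt(5)/2)*conj(1) + 2*(-sqrt(5)/2 - 1/2)*conj(1) + 2*(1/2 + sqrt(5)/2)*conj(1) + 2*(-1/2 + sqrt(5)/2)*conj(1) + 5*(0)*conj(1) + 5*(0)*conj(1)
  = (2) + (-2) + (1 - sqrt(5)) + (-sqrt(5) - 1) + (1 + sqrt(5)) + (-1 + sqrt(5)) + (0) + (0)
  = 0.
Dividing by |G| = 20 gives 0/20 = 0, matching the row-orthogonality relation <chi_7, chi_1> = [chi_7 = chi_1].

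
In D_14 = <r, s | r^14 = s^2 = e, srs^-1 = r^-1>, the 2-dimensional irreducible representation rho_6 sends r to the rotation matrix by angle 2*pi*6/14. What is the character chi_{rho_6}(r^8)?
chi_{rho_6}(r^8) = 2*cos(2*pi*6*8/14) = -2*cos(pi/7)

Proof sketch: rho_6(r^8) is rotation by angle 2*pi*6*8/14, whose trace is 2*cos(2*pi*6*8/14) = -2*cos(pi/7).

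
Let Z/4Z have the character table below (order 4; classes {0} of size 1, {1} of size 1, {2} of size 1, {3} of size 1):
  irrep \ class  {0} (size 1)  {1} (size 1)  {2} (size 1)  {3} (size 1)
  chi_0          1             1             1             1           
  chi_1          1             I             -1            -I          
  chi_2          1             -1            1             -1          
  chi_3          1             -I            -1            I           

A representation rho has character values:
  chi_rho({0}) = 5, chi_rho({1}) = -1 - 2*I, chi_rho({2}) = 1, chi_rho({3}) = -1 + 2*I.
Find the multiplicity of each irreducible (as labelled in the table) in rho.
Multiplicities: chi_0: 1, chi_1: 0, chi_2: 2, chi_3: 2.

Use <chi_rho, chi> = (1/|G|) sum_C |C| * chi_rho(C) * conj(chi(C)) with |G| = 4 for each irreducible chi in the table:
  <chi_rho, chi_0> = (1/4)[1*(5)*conj(1) + 1*(-1 - 2*I)*conj(1) + 1*(1)*conj(1) + 1*(-1 + 2*I)*conj(1)]
      = (1/4)[(5) + (-1 - 2*I) + (1) + (-1 + 2*I)] = 4/4 = 1
  <chi_rho, chi_1> = (1/4)[1*(5)*conj(1) + 1*(-1 - 2*I)*conj(I) + 1*(1)*conj(-1) + 1*(-1 + 2*I)*conj(-I)]
      = (1/4)[(5) + (-2 + I) + (-1) + (-2 - I)] = 0/4 = 0
  <chi_rho, chi_2> = (1/4)[1*(5)*conj(1) + 1*(-1 - 2*I)*conj(-1) + 1*(1)*conj(1) + 1*(-1 + 2*I)*conj(-1)]
      = (1/4)[(5) + (1 + 2*I) + (1) + (1 - 2*I)] = 8/4 = 2
  <chi_rho, chi_3> = (1/4)[1*(5)*conj(1) + 1*(-1 - 2*I)*conj(-I) + 1*(1)*conj(-1) + 1*(-1 + 2*I)*conj(I)]
      = (1/4)[(5) + (2 - I) + (-1) + (2 + I)] = 8/4 = 2
(Exp terms are combined using exp(i*s)*conj(exp(i*t)) = exp(i*(s-t)), and sums of them are collapsed using the identity that for every m > 1 the m distinct m-th roots of unity sum to 0, e.g. 1 + exp(2*I*pi/3) + exp(-2*I*pi/3) = 0.)
Dimension check: dim(rho) = sum (mult * dim) = 1*1 + 0*1 + 2*1 + 2*1 = 5 = chi_rho(e) = 5.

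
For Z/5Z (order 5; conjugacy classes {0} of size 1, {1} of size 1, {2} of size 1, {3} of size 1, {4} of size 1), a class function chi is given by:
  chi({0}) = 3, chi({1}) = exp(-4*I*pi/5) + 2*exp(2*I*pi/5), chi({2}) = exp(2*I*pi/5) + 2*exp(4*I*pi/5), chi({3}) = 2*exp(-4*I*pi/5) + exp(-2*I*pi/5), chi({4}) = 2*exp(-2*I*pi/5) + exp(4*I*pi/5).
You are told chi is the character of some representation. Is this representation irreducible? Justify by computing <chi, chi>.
Not irreducible (reducible): <chi, chi> = 5 > 1.

Why: <chi, chi> = (1/|G|) sum_C |C| * |chi(C)|^2 = (1/5)[1*|3|^2 + 1*|exp(-4*I*pi/5) + 2*exp(2*I*pi/5)|^2 + 1*|exp(2*I*pi/5) + 2*exp(4*I*pi/5)|^2 + 1*|2*exp(-4*I*pi/5) + exp(-2*I*pi/5)|^2 + 1*|2*exp(-2*I*pi/5) + exp(4*I*pi/5)|^2]
  = (1/5)[(9) + (5 + 2*exp(-4*I*pi/5) + 2*exp(4*I*pi/5)) + (5 + 2*exp(-2*I*pi/5) + 2*exp(2*I*pi/5)) + (5 + 2*exp(-2*I*pi/5) + 2*exp(2*I*pi/5)) + (5 + 2*exp(-4*I*pi/5) + 2*exp(4*I*pi/5))] = 25/5 = 5.
(Exp terms are combined using exp(i*s)*conj(exp(i*t)) = exp(i*(s-t)), and sums of them are collapsed using the identity that for every m > 1 the m distinct m-th roots of unity sum to 0, e.g. 1 + exp(2*I*pi/3) + exp(-2*I*pi/3) = 0.)
A character is irreducible iff <chi, chi> = 1, so this representation is reducible.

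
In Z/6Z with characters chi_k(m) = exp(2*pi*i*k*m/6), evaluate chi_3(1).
chi_3(1) = zeta_6^3 = -1

Solution. chi_3(1) = zeta_6^(3*1) = zeta_6^3. Since zeta_6^6 = 1, this equals zeta_6^3 = exp(2*pi*i*3/6) = -1.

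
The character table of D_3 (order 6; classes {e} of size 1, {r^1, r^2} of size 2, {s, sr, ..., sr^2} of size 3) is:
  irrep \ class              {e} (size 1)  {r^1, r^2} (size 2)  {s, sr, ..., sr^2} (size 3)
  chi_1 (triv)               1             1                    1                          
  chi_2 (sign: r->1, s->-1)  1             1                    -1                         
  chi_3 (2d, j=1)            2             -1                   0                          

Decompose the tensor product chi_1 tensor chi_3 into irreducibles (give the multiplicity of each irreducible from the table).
chi_1 tensor chi_3 = chi_3 (all other irreducibles have multiplicity 0).

Argument: The character of a tensor product is the pointwise product (chi_1 * chi_3)(C) = chi_1(C) * chi_3(C):
  {e}: (1)*(2), {r^1, r^2}: (1)*(-1), {s, sr, ..., sr^2}: (1)*(0)
so (chi_1 * chi_3) takes values
  {e} -> 2, {r^1, r^2} -> -1, {s, sr, ..., sr^2} -> 0.
Now take the inner product of this character with each irreducible chi from the table, <chi_1*chi_3, chi> = (1/6) sum_C |C| (chi_1*chi_3)(C) conj(chi(C)):
  <chi_1*chi_3, chi_1> = (1/6)[1*(2)*conj(1) + 2*(-1)*conj(1) + 3*(0)*conj(1)]
      = (1/6)[(2) + (-2) + (0)] = 0/6 = 0
  <chi_1*chi_3, chi_2> = (1/6)[1*(2)*conj(1) + 2*(-1)*conj(1) + 3*(0)*conj(-1)]
      = (1/6)[(2) + (-2) + (0)] = 0/6 = 0
  <chi_1*chi_3, chi_3> = (1/6)[1*(2)*conj(2) + 2*(-1)*conj(-1) + 3*(0)*conj(0)]
      = (1/6)[(4) + (2) + (0)] = 6/6 = 1
Hence the multiplicities are chi_3: 1. Dimension check: dim(chi_1)*dim(chi_3) = 1*2 = 2 and sum (mult * dim) = 1*2 = 2.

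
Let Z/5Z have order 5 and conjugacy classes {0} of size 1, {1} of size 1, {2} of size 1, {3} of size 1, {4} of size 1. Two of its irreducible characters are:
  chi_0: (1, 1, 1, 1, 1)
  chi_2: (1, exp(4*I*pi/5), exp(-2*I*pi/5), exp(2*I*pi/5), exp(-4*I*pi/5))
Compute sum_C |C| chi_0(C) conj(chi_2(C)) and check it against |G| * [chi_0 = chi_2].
Sum = 0; so <chi_0, chi_2> = 0 (distinct irreducibles are orthogonal).

Why: Compute term by term over conjugacy classes (|C| * chi_0(C) * conj(chi_2(C))):
  1*(1)*conj(1) + 1*(1)*conj(exp(4*I*pi/5)) + 1*(1)*conj(exp(-2*I*pi/5)) + 1*(1)*conj(exp(2*I*pi/5)) + 1*(1)*conj(exp(-4*I*pi/5))
  = (1) + (exp(-4*I*pi/5)) + (exp(2*I*pi/5)) + (exp(-2*I*pi/5)) + (exp(4*I*pi/5))
  = 0.
(Exp terms are combined using exp(i*s)*conj(exp(i*t)) = exp(i*(s-t)), and sums of them are collapsed using the identity that for every m > 1 the m distinct m-th roots of unity sum to 0, e.g. 1 + exp(2*I*pi/3) + exp(-2*I*pi/3) = 0.)
Dividing by |G| = 5 gives 0/5 = 0, matching the row-orthogonality relation <chi_0, chi_2> = [chi_0 = chi_2].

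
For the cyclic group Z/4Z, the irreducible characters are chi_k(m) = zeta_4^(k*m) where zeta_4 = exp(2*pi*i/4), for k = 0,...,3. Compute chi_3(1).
chi_3(1) = zeta_4^3 = -I

Derivation: chi_3(1) = zeta_4^(3*1) = zeta_4^3. Since zeta_4^4 = 1, this equals zeta_4^3 = exp(2*pi*i*3/4) = -I.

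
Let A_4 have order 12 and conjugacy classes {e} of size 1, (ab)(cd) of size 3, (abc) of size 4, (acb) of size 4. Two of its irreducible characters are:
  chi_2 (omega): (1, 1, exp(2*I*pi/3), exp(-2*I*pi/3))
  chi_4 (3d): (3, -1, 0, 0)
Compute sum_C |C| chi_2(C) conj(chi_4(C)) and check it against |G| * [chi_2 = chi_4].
Sum = 0; so <chi_2, chi_4> = 0 (distinct irreducibles are orthogonal).

Proof sketch: Compute term by term over conjugacy classes (|C| * chi_2(C) * conj(chi_4(C))):
  1*(1)*conj(3) + 3*(1)*conj(-1) + 4*(exp(2*I*pi/3))*conj(0) + 4*(exp(-2*I*pi/3))*conj(0)
  = (3) + (-3) + (0) + (0)
  = 0.
(Exp terms are combined using exp(i*s)*conj(exp(i*t)) = exp(i*(s-t)), and sums of them are collapsed using the identity that for every m > 1 the m distinct m-th roots of unity sum to 0, e.g. 1 + exp(2*I*pi/3) + exp(-2*I*pi/3) = 0.)
Dividing by |G| = 12 gives 0/12 = 0, matching the row-orthogonality relation <chi_2, chi_4> = [chi_2 = chi_4].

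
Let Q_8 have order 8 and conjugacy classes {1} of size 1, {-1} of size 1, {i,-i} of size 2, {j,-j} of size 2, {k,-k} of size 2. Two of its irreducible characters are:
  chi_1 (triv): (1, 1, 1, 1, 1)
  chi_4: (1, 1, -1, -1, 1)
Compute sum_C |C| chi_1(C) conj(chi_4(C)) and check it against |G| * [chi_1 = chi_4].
Sum = 0; so <chi_1, chi_4> = 0 (distinct irreducibles are orthogonal).

Compute term by term over conjugacy classes (|C| * chi_1(C) * conj(chi_4(C))):
  1*(1)*conj(1) + 1*(1)*conj(1) + 2*(1)*conj(-1) + 2*(1)*conj(-1) + 2*(1)*conj(1)
  = (1) + (1) + (-2) + (-2) + (2)
  = 0.
Dividing by |G| = 8 gives 0/8 = 0, matching the row-orthogonality relation <chi_1, chi_4> = [chi_1 = chi_4].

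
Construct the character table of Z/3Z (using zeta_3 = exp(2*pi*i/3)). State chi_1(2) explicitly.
Character table of Z/3Z (irreps indexed chi_0,...,chi_2 with chi_k(m) = zeta_3^(k*m), zeta_3 = exp(2*pi*i/3)):
  irrep \ class  {0} (size 1)  {1} (size 1)    {2} (size 1)  
  chi_0          1             1               1             
  chi_1          1             exp(2*I*pi/3)   exp(-2*I*pi/3)
  chi_2          1             exp(-2*I*pi/3)  exp(2*I*pi/3) 

Spot check: chi_1(2) = zeta_3^(1*2) = zeta_3^2 = exp(-2*I*pi/3).

Z/3Z is abelian, so all 3 irreducible complex representations are 1-dimensional. They are given by chi_k(m) = zeta_3^(k*m) for k = 0,...,2. Row orthogonality: sum_m chi_k(m) conj(chi_l(m)) = 3 * [k = l].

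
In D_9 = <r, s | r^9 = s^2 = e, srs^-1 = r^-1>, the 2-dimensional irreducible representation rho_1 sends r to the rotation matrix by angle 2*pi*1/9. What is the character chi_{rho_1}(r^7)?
chi_{rho_1}(r^7) = 2*cos(2*pi*1*7/9) = 2*cos(4*pi/9)

Proof sketch: rho_1(r^7) is rotation by angle 2*pi*1*7/9, whose trace is 2*cos(2*pi*1*7/9) = 2*cos(4*pi/9).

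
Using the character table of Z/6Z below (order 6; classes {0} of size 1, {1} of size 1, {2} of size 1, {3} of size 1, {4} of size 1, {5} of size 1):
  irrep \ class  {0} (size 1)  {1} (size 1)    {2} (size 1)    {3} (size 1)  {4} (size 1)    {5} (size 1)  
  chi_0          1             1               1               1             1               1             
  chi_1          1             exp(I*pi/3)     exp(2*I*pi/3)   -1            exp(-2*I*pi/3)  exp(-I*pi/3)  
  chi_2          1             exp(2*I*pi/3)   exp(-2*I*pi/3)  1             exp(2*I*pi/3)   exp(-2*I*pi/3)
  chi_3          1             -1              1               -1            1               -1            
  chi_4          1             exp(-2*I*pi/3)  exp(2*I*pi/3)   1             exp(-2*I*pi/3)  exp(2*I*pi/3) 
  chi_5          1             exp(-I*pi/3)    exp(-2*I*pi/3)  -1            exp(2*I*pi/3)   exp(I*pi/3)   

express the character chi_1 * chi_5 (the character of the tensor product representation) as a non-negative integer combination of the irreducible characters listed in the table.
chi_1 tensor chi_5 = chi_0 (all other irreducibles have multiplicity 0).

The character of a tensor product is the pointwise product (chi_1 * chi_5)(C) = chi_1(C) * chi_5(C):
  {0}: (1)*(1), {1}: (exp(I*pi/3))*(exp(-I*pi/3)), {2}: (exp(2*I*pi/3))*(exp(-2*I*pi/3)), {3}: (-1)*(-1), {4}: (exp(-2*I*pi/3))*(exp(2*I*pi/3)), {5}: (exp(-I*pi/3))*(exp(I*pi/3))
so (chi_1 * chi_5) takes values
  {0} -> 1, {1} -> 1, {2} -> 1, {3} -> 1, {4} -> 1, {5} -> 1.
Now take the inner product of this character with each irreducible chi from the table, <chi_1*chi_5, chi> = (1/6) sum_C |C| (chi_1*chi_5)(C) conj(chi(C)):
  <chi_1*chi_5, chi_0> = (1/6)[1*(1)*conj(1) + 1*(1)*conj(1) + 1*(1)*conj(1) + 1*(1)*conj(1) + 1*(1)*conj(1) + 1*(1)*conj(1)]
      = (1/6)[(1) + (1) + (1) + (1) + (1) + (1)] = 6/6 = 1
  <chi_1*chi_5, chi_1> = (1/6)[1*(1)*conj(1) + 1*(1)*conj(exp(I*pi/3)) + 1*(1)*conj(exp(2*I*pi/3)) + 1*(1)*conj(-1) + 1*(1)*conj(exp(-2*I*pi/3)) + 1*(1)*conj(exp(-I*pi/3))]
      = (1/6)[(1) + (exp(-I*pi/3)) + (exp(-2*I*pi/3)) + (-1) + (exp(2*I*pi/3)) + (exp(I*pi/3))] = 0/6 = 0
  <chi_1*chi_5, chi_2> = (1/6)[1*(1)*conj(1) + 1*(1)*conj(exp(2*I*pi/3)) + 1*(1)*conj(exp(-2*I*pi/3)) + 1*(1)*conj(1) + 1*(1)*conj(exp(2*I*pi/3)) + 1*(1)*conj(exp(-2*I*pi/3))]
      = (1/6)[(1) + (exp(-2*I*pi/3)) + (exp(2*I*pi/3)) + (1) + (exp(-2*I*pi/3)) + (exp(2*I*pi/3))] = 0/6 = 0
  <chi_1*chi_5, chi_3> = (1/6)[1*(1)*conj(1) + 1*(1)*conj(-1) + 1*(1)*conj(1) + 1*(1)*conj(-1) + 1*(1)*conj(1) + 1*(1)*conj(-1)]
      = (1/6)[(1) + (-1) + (1) + (-1) + (1) + (-1)] = 0/6 = 0
  <chi_1*chi_5, chi_4> = (1/6)[1*(1)*conj(1) + 1*(1)*conj(exp(-2*I*pi/3)) + 1*(1)*conj(exp(2*I*pi/3)) + 1*(1)*conj(1) + 1*(1)*conj(exp(-2*I*pi/3)) + 1*(1)*conj(exp(2*I*pi/3))]
      = (1/6)[(1) + (exp(2*I*pi/3)) + (exp(-2*I*pi/3)) + (1) + (exp(2*I*pi/3)) + (exp(-2*I*pi/3))] = 0/6 = 0
  <chi_1*chi_5, chi_5> = (1/6)[1*(1)*conj(1) + 1*(1)*conj(exp(-I*pi/3)) + 1*(1)*conj(exp(-2*I*pi/3)) + 1*(1)*conj(-1) + 1*(1)*conj(exp(2*I*pi/3)) + 1*(1)*conj(exp(I*pi/3))]
      = (1/6)[(1) + (exp(I*pi/3)) + (exp(2*I*pi/3)) + (-1) + (exp(-2*I*pi/3)) + (exp(-I*pi/3))] = 0/6 = 0
(Exp terms are combined using exp(i*s)*conj(exp(i*t)) = exp(i*(s-t)), and sums of them are collapsed using the identity that for every m > 1 the m distinct m-th roots of unity sum to 0, e.g. 1 + exp(2*I*pi/3) + exp(-2*I*pi/3) = 0.)
Hence the multiplicities are chi_0: 1. Dimension check: dim(chi_1)*dim(chi_5) = 1*1 = 1 and sum (mult * dim) = 1*1 = 1.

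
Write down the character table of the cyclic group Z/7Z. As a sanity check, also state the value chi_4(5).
Character table of Z/7Z (irreps indexed chi_0,...,chi_6 with chi_k(m) = zeta_7^(k*m), zeta_7 = exp(2*pi*i/7)):
  irrep \ class  {0} (size 1)  {1} (size 1)    {2} (size 1)    {3} (size 1)    {4} (size 1)    {5} (size 1)    {6} (size 1)  
  chi_0          1             1               1               1               1               1               1             
  chi_1          1             exp(2*I*pi/7)   exp(4*I*pi/7)   exp(6*I*pi/7)   exp(-6*I*pi/7)  exp(-4*I*pi/7)  exp(-2*I*pi/7)
  chi_2          1             exp(4*I*pi/7)   exp(-6*I*pi/7)  exp(-2*I*pi/7)  exp(2*I*pi/7)   exp(6*I*pi/7)   exp(-4*I*pi/7)
  chi_3          1             exp(6*I*pi/7)   exp(-2*I*pi/7)  exp(4*I*pi/7)   exp(-4*I*pi/7)  exp(2*I*pi/7)   exp(-6*I*pi/7)
  chi_4          1             exp(-6*I*pi/7)  exp(2*I*pi/7)   exp(-4*I*pi/7)  exp(4*I*pi/7)   exp(-2*I*pi/7)  exp(6*I*pi/7) 
  chi_5          1             exp(-4*I*pi/7)  exp(6*I*pi/7)   exp(2*I*pi/7)   exp(-2*I*pi/7)  exp(-6*I*pi/7)  exp(4*I*pi/7) 
  chi_6          1             exp(-2*I*pi/7)  exp(-4*I*pi/7)  exp(-6*I*pi/7)  exp(6*I*pi/7)   exp(4*I*pi/7)   exp(2*I*pi/7) 

Spot check: chi_4(5) = zeta_7^(4*5) = zeta_7^20 = exp(-2*I*pi/7).

Explanation: Z/7Z is abelian, so all 7 irreducible complex representations are 1-dimensional. They are given by chi_k(m) = zeta_7^(k*m) for k = 0,...,6. Row orthogonality: sum_m chi_k(m) conj(chi_l(m)) = 7 * [k = l].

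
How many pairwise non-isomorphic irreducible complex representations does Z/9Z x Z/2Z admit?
18

Proof sketch: The number of irreducible complex representations of a finite group equals its number of conjugacy classes. Z/9Z x Z/2Z is abelian of order 18, so every element is its own conjugacy class: 18 classes, so Z/9Z x Z/2Z (order 18) has exactly 18 irreducible complex representations.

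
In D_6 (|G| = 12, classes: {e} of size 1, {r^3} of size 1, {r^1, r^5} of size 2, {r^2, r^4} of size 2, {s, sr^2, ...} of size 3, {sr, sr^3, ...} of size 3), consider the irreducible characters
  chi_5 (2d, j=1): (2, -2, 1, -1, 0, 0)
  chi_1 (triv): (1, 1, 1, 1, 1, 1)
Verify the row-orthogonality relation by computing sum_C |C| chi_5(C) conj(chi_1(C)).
Sum = 0; so <chi_5, chi_1> = 0 (distinct irreducibles are orthogonal).

Why: Compute term by term over conjugacy classes (|C| * chi_5(C) * conj(chi_1(C))):
  1*(2)*conj(1) + 1*(-2)*conj(1) + 2*(1)*conj(1) + 2*(-1)*conj(1) + 3*(0)*conj(1) + 3*(0)*conj(1)
  = (2) + (-2) + (2) + (-2) + (0) + (0)
  = 0.
Dividing by |G| = 12 gives 0/12 = 0, matching the row-orthogonality relation <chi_5, chi_1> = [chi_5 = chi_1].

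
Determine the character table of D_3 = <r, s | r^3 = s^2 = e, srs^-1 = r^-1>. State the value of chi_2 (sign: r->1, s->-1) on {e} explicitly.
Conjugacy classes: {e} of size 1, {r^1, r^2} of size 2, {s, sr, ..., sr^2} of size 3.
Character table:
  irrep \ class              {e} (size 1)  {r^1, r^2} (size 2)  {s, sr, ..., sr^2} (size 3)
  chi_1 (triv)               1             1                    1                          
  chi_2 (sign: r->1, s->-1)  1             1                    -1                         
  chi_3 (2d, j=1)            2             -1                   0                          

Spot check: chi_2 (sign: r->1, s->-1) on {e} = 1.

Reasoning: D_3 has order 2*3 = 6 with 3 conjugacy classes, hence 3 irreducibles. Sum of squared dims 1 + 1 + 4 = 6 = |G|. Linear characters come from the abelianisation; the 2-dimensional irreps have character r^k -> 2*cos(2*pi*j*k/3), reflections -> 0.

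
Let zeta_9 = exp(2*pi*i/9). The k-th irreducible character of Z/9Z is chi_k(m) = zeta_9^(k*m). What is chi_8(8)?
chi_8(8) = zeta_9^64 = exp(2*I*pi/9)

Details: chi_8(8) = zeta_9^(8*8) = zeta_9^64. Since zeta_9^9 = 1, this equals zeta_9^1 = exp(2*pi*i*1/9) = exp(2*I*pi/9).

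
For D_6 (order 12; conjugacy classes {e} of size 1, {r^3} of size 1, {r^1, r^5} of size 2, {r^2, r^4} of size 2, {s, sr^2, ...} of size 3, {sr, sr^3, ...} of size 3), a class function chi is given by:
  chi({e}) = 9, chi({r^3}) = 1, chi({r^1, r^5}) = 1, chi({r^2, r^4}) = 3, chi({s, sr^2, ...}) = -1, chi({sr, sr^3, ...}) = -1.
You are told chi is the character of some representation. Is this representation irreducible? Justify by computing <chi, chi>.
Not irreducible (reducible): <chi, chi> = 9 > 1.

Working: <chi, chi> = (1/|G|) sum_C |C| * |chi(C)|^2 = (1/12)[1*|9|^2 + 1*|1|^2 + 2*|1|^2 + 2*|3|^2 + 3*|-1|^2 + 3*|-1|^2]
  = (1/12)[(81) + (1) + (2) + (18) + (3) + (3)] = 108/12 = 9.
A character is irreducible iff <chi, chi> = 1, so this representation is reducible.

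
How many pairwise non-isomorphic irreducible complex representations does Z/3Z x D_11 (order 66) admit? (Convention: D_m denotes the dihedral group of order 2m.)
21

Proof sketch: The number of irreducible complex representations of a finite group equals its number of conjugacy classes. For a direct product, #classes(G x H) = #classes(G) * #classes(H). Z/3Z has 3 classes (abelian), D_11 has 7 classes, so 3 * 7 = 21, so Z/3Z x D_11 (order 66) has exactly 21 irreducible complex representations.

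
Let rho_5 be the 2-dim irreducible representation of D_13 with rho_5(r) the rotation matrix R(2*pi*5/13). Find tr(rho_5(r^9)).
chi_{rho_5}(r^9) = 2*cos(2*pi*5*9/13) = -2*cos(pi/13)

Explanation: rho_5(r^9) is rotation by angle 2*pi*5*9/13, whose trace is 2*cos(2*pi*5*9/13) = -2*cos(pi/13).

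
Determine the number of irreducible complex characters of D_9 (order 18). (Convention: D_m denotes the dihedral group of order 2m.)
6

Proof sketch: The number of irreducible complex representations of a finite group equals its number of conjugacy classes. D_9 has 6 conjugacy classes ((n+3)/2 for n odd), so D_9 (order 18) has exactly 6 irreducible complex representations.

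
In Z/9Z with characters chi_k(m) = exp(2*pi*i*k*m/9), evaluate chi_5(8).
chi_5(8) = zeta_9^40 = exp(8*I*pi/9)

Proof sketch: chi_5(8) = zeta_9^(5*8) = zeta_9^40. Since zeta_9^9 = 1, this equals zeta_9^4 = exp(2*pi*i*4/9) = exp(8*I*pi/9).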